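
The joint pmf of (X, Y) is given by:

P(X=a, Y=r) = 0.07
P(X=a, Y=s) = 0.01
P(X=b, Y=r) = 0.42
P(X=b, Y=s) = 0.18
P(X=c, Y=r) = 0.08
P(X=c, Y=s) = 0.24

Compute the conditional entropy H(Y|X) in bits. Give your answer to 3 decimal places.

Marginals: p(X) = (0.0800, 0.6000, 0.3200), p(Y) = (0.5700, 0.4300).
H(Y|X) = Σ p(X) · H(Y|X=·).
  X=a: p=0.0800, H(Y|X=a) = 0.5436
  X=b: p=0.6000, H(Y|X=b) = 0.8813
  X=c: p=0.3200, H(Y|X=c) = 0.8113
Weighted sum = 0.832 bits.

0.832 bits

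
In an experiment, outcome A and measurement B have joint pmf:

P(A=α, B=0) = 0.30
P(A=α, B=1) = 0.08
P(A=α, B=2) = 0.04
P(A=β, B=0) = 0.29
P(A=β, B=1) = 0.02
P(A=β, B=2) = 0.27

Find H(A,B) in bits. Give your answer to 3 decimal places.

2.139 bits

H(A,B) = −Σ p(x,y)·log₂ p(x,y) over all 6 cells.
  cell (α,0): −0.30·log₂0.30 = 0.5211
  cell (α,1): −0.08·log₂0.08 = 0.2915
  cell (α,2): −0.04·log₂0.04 = 0.1858
  cell (β,0): −0.29·log₂0.29 = 0.5179
  cell (β,1): −0.02·log₂0.02 = 0.1129
  cell (β,2): −0.27·log₂0.27 = 0.5100
Sum = 2.139 bits.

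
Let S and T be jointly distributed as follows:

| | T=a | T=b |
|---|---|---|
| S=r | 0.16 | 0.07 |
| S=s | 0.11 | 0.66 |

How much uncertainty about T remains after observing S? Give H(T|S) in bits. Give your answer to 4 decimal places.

Chain rule: H(T|S) = H(S,T) − H(S).
Marginals: p(S) = (0.2300, 0.7700), p(T) = (0.2700, 0.7300).
H(S,T) = 1.4375 bits; H(S) = 0.7780 bits.
H(T|S) = 1.4375 − 0.7780 = 0.6595 bits.

0.6595 bits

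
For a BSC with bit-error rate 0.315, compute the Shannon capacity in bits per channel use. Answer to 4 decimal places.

0.1011 bits

Binary symmetric channel: C = 1 − h₂(ε) where h₂ is the binary entropy function.
h₂(0.315) = −0.315·log₂0.315 − 0.685·log₂0.685 = 0.8989.
C = 1 − 0.8989 = 0.1011 bits per channel use.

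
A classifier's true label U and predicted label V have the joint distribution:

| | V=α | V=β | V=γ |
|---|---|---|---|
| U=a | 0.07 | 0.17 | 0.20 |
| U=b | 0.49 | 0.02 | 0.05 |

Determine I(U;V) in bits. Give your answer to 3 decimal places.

Marginals: p(U) = (0.4400, 0.5600), p(V) = (0.5600, 0.1900, 0.2500).
I(U;V) = Σ p(x,y)·log₂[p(x,y)/(p(x)p(y))].
  (a,α): 0.07·log₂(0.2841) = -0.1271
  (a,β): 0.17·log₂(2.0335) = 0.1741
  (a,γ): 0.20·log₂(1.8182) = 0.1725
  (b,α): 0.49·log₂(1.5625) = 0.3155
  (b,β): 0.02·log₂(0.1880) = -0.0482
  (b,γ): 0.05·log₂(0.3571) = -0.0743
Sum = 0.412 bits.

0.412 bits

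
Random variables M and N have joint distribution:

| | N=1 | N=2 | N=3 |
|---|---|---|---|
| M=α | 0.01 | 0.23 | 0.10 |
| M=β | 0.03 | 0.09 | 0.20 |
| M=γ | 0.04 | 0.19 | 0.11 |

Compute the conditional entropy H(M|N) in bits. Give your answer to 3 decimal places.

Chain rule: H(M|N) = H(M,N) − H(N).
Marginals: p(M) = (0.3400, 0.3200, 0.3400), p(N) = (0.0800, 0.5100, 0.4100).
H(M,N) = 2.8064 bits; H(N) = 1.3143 bits.
H(M|N) = 2.8064 − 1.3143 = 1.492 bits.

1.492 bits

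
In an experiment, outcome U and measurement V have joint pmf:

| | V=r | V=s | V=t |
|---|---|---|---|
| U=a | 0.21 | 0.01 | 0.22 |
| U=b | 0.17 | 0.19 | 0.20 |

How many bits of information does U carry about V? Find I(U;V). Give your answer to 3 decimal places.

Marginals: p(U) = (0.4400, 0.5600), p(V) = (0.3800, 0.2000, 0.4200).
I(U;V) = Σ p(x,y)·log₂[p(x,y)/(p(x)p(y))].
  (a,r): 0.21·log₂(1.2560) = 0.0691
  (a,s): 0.01·log₂(0.1136) = -0.0314
  (a,t): 0.22·log₂(1.1905) = 0.0553
  (b,r): 0.17·log₂(0.7989) = -0.0551
  (b,s): 0.19·log₂(1.6964) = 0.1449
  (b,t): 0.20·log₂(0.8503) = -0.0468
Sum = 0.136 bits.

0.136 bits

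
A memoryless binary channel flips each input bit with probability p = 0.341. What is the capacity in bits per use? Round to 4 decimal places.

Binary symmetric channel: C = 1 − h₂(ε) where h₂ is the binary entropy function.
h₂(0.341) = −0.341·log₂0.341 − 0.659·log₂0.659 = 0.9258.
C = 1 − 0.9258 = 0.0742 bits per channel use.

0.0742 bits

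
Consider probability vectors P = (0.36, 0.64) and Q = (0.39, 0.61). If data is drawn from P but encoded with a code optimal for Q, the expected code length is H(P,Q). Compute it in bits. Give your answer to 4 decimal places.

H(P,Q) = −Σ p·log₂ q.
  −0.36·log₂(0.39) = 0.48904
  −0.64·log₂(0.61) = 0.45640
H(P,Q) = 0.9454 bits.

0.9454 bits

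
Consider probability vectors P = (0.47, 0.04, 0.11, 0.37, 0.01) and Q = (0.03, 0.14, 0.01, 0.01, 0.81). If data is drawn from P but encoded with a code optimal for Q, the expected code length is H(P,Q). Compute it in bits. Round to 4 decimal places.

5.6832 bits

H(P,Q) = −Σ p·log₂ q.
  −0.47·log₂(0.03) = 2.37768
  −0.04·log₂(0.14) = 0.11346
  −0.11·log₂(0.01) = 0.73082
  −0.37·log₂(0.01) = 2.45823
  −0.01·log₂(0.81) = 0.00304
H(P,Q) = 5.6832 bits.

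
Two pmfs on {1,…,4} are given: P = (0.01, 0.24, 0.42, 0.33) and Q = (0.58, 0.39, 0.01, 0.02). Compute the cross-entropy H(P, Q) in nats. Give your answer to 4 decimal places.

H(P,Q) = −Σ p·ln q.
  −0.01·ln(0.58) = 0.00545
  −0.24·ln(0.39) = 0.22599
  −0.42·ln(0.01) = 1.93417
  −0.33·ln(0.02) = 1.29097
H(P,Q) = 3.4566 nats.

3.4566 nats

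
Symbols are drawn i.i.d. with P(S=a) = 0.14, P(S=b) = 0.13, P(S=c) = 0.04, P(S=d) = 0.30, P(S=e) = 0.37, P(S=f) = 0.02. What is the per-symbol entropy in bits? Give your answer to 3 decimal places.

H(S) = −Σ p·log₂ p.
  −(0.14)·log₂(0.14) = 0.3971
  −(0.13)·log₂(0.13) = 0.3826
  −(0.04)·log₂(0.04) = 0.1858
  −(0.30)·log₂(0.30) = 0.5211
  −(0.37)·log₂(0.37) = 0.5307
  −(0.02)·log₂(0.02) = 0.1129
Sum: 0.3971 + 0.3826 + 0.1858 + 0.5211 + 0.5307 + 0.1129 = 2.130 bits.

2.130 bits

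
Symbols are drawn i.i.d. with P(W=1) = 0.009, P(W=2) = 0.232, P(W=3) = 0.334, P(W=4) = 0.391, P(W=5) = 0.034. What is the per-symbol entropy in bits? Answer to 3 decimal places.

1.774 bits

H(W) = −Σ p·log₂ p.
  −(0.009)·log₂(0.009) = 0.0612
  −(0.232)·log₂(0.232) = 0.4890
  −(0.334)·log₂(0.334) = 0.5284
  −(0.391)·log₂(0.391) = 0.5297
  −(0.034)·log₂(0.034) = 0.1659
Sum: 0.0612 + 0.4890 + 0.5284 + 0.5297 + 0.1659 = 1.774 bits.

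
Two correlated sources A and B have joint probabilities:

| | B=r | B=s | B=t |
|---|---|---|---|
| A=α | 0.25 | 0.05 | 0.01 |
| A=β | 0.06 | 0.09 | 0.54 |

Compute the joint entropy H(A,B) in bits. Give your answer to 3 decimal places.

H(A,B) = −Σ p(x,y)·log₂ p(x,y) over all 6 cells.
  cell (α,r): −0.25·log₂0.25 = 0.5000
  cell (α,s): −0.05·log₂0.05 = 0.2161
  cell (α,t): −0.01·log₂0.01 = 0.0664
  cell (β,r): −0.06·log₂0.06 = 0.2435
  cell (β,s): −0.09·log₂0.09 = 0.3127
  cell (β,t): −0.54·log₂0.54 = 0.4800
Sum = 1.819 bits.

1.819 bits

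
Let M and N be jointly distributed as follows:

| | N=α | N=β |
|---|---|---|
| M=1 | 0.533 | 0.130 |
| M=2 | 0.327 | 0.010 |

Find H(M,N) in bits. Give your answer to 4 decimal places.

H(M,N) = −Σ p(x,y)·log₂ p(x,y) over all 4 cells.
  cell (1,α): −0.533·log₂0.533 = 0.48385
  cell (1,β): −0.130·log₂0.130 = 0.38264
  cell (2,α): −0.327·log₂0.327 = 0.52733
  cell (2,β): −0.010·log₂0.010 = 0.06644
Sum = 1.4603 bits.

1.4603 bits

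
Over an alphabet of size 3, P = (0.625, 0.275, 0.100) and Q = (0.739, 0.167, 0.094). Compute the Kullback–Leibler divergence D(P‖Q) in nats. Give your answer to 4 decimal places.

0.0386 nats

D(P‖Q) = Σ p·ln(p/q).
  0.625·ln(0.625/0.739) = -0.10472
  0.275·ln(0.275/0.167) = 0.13716
  0.100·ln(0.100/0.094) = 0.00619
D(P‖Q) = 0.0386 nats.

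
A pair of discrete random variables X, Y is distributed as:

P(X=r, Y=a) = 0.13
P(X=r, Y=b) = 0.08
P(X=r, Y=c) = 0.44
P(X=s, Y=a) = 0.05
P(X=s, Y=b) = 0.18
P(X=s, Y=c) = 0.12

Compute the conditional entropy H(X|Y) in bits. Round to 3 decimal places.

Marginals: p(X) = (0.6500, 0.3500), p(Y) = (0.1800, 0.2600, 0.5600).
H(X|Y) = Σ p(Y) · H(X|Y=·).
  Y=a: p=0.1800, H(X|Y=a) = 0.8524
  Y=b: p=0.2600, H(X|Y=b) = 0.8905
  Y=c: p=0.5600, H(X|Y=c) = 0.7496
Weighted sum = 0.805 bits.

0.805 bits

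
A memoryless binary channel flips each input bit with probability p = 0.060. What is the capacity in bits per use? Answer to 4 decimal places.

Binary symmetric channel: C = 1 − h₂(ε) where h₂ is the binary entropy function.
h₂(0.060) = −0.060·log₂0.060 − 0.940·log₂0.940 = 0.3274.
C = 1 − 0.3274 = 0.6726 bits per channel use.

0.6726 bits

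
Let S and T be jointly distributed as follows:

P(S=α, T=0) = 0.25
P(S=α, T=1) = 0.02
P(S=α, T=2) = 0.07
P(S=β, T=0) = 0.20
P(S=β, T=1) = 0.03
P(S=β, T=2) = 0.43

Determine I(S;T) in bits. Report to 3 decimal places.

0.138 bits

Marginals: p(S) = (0.3400, 0.6600), p(T) = (0.4500, 0.0500, 0.5000).
I(S;T) = Σ p(x,y)·log₂[p(x,y)/(p(x)p(y))].
  (α,0): 0.25·log₂(1.6340) = 0.1771
  (α,1): 0.02·log₂(1.1765) = 0.0047
  (α,2): 0.07·log₂(0.4118) = -0.0896
  (β,0): 0.20·log₂(0.6734) = -0.1141
  (β,1): 0.03·log₂(0.9091) = -0.0041
  (β,2): 0.43·log₂(1.3030) = 0.1642
Sum = 0.138 bits.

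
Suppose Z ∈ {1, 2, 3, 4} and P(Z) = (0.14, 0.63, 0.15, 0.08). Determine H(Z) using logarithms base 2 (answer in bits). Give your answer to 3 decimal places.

1.519 bits

H(Z) = −Σ p·log₂ p.
  −(0.14)·log₂(0.14) = 0.3971
  −(0.63)·log₂(0.63) = 0.4199
  −(0.15)·log₂(0.15) = 0.4105
  −(0.08)·log₂(0.08) = 0.2915
Sum: 0.3971 + 0.4199 + 0.4105 + 0.2915 = 1.519 bits.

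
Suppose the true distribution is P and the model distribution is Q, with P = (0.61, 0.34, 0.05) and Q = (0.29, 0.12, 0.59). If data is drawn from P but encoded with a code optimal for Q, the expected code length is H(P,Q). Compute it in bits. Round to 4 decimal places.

H(P,Q) = −Σ p·log₂ q.
  −0.61·log₂(0.29) = 1.08938
  −0.34·log₂(0.12) = 1.04002
  −0.05·log₂(0.59) = 0.03806
H(P,Q) = 2.1675 bits.

2.1675 bits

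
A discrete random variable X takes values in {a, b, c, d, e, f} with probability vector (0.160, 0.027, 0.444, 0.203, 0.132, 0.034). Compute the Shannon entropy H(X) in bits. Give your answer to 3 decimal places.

2.102 bits

H(X) = −Σ p·log₂ p.
  −(0.160)·log₂(0.160) = 0.4230
  −(0.027)·log₂(0.027) = 0.1407
  −(0.444)·log₂(0.444) = 0.5201
  −(0.203)·log₂(0.203) = 0.4670
  −(0.132)·log₂(0.132) = 0.3856
  −(0.034)·log₂(0.034) = 0.1659
Sum: 0.4230 + 0.1407 + 0.5201 + 0.4670 + 0.3856 + 0.1659 = 2.102 bits.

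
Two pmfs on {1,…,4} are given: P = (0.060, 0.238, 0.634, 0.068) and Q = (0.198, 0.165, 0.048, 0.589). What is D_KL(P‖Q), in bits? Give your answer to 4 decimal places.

D(P‖Q) = Σ p·log₂(p/q).
  0.060·log₂(0.060/0.198) = -0.10335
  0.238·log₂(0.238/0.165) = 0.12578
  0.634·log₂(0.634/0.048) = 2.36062
  0.068·log₂(0.068/0.589) = -0.21180
D(P‖Q) = 2.1713 bits.

2.1713 bits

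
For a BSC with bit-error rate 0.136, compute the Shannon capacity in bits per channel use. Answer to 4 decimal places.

Binary symmetric channel: C = 1 − h₂(ε) where h₂ is the binary entropy function.
h₂(0.136) = −0.136·log₂0.136 − 0.864·log₂0.864 = 0.5737.
C = 1 − 0.5737 = 0.4263 bits per channel use.

0.4263 bits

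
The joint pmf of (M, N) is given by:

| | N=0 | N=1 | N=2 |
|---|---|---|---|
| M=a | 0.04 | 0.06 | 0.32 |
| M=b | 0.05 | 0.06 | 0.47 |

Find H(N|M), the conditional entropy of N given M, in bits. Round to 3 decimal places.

Marginals: p(M) = (0.4200, 0.5800), p(N) = (0.0900, 0.1200, 0.7900).
H(N|M) = Σ p(M) · H(N|M=·).
  M=a: p=0.4200, H(N|M=a) = 1.0230
  M=b: p=0.5800, H(N|M=b) = 0.8893
Weighted sum = 0.945 bits.

0.945 bits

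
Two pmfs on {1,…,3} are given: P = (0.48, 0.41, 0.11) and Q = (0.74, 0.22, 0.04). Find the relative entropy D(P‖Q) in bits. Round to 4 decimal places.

D(P‖Q) = Σ p·log₂(p/q).
  0.48·log₂(0.48/0.74) = -0.29976
  0.41·log₂(0.41/0.22) = 0.36823
  0.11·log₂(0.11/0.04) = 0.16054
D(P‖Q) = 0.2290 bits.

0.2290 bits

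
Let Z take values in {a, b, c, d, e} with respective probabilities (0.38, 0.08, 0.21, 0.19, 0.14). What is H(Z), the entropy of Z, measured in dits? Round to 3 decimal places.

0.646 dits

H(Z) = −Σ p·log₁₀ p.
  −(0.38)·log₁₀(0.38) = 0.1597
  −(0.08)·log₁₀(0.08) = 0.0878
  −(0.21)·log₁₀(0.21) = 0.1423
  −(0.19)·log₁₀(0.19) = 0.1370
  −(0.14)·log₁₀(0.14) = 0.1195
Sum: 0.1597 + 0.0878 + 0.1423 + 0.1370 + 0.1195 = 0.646 dits.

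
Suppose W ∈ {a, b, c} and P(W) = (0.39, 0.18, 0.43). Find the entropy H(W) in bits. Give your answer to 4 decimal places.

1.4987 bits

H(W) = −Σ p·log₂ p.
  −(0.39)·log₂(0.39) = 0.52980
  −(0.18)·log₂(0.18) = 0.44531
  −(0.43)·log₂(0.43) = 0.52356
Sum: 0.52980 + 0.44531 + 0.52356 = 1.4987 bits.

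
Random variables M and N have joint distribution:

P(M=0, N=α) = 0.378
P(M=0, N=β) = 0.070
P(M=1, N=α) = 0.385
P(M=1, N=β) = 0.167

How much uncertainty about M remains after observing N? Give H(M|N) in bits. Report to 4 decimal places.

Chain rule: H(M|N) = H(M,N) − H(N).
Marginals: p(M) = (0.4480, 0.5520), p(N) = (0.7630, 0.2370).
H(M,N) = 1.7605 bits; H(N) = 0.7900 bits.
H(M|N) = 1.7605 − 0.7900 = 0.9705 bits.

0.9705 bits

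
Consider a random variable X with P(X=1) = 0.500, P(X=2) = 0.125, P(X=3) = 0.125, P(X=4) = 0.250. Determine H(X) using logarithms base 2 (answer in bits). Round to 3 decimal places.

1.750 bits

H(X) = −Σ p·log₂ p.
  −(0.500)·log₂(0.500) = 0.5000
  −(0.125)·log₂(0.125) = 0.3750
  −(0.125)·log₂(0.125) = 0.3750
  −(0.250)·log₂(0.250) = 0.5000
Sum: 0.5000 + 0.3750 + 0.3750 + 0.5000 = 1.750 bits.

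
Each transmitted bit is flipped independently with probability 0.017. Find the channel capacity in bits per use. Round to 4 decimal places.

0.8758 bits

Binary symmetric channel: C = 1 − h₂(ε) where h₂ is the binary entropy function.
h₂(0.017) = −0.017·log₂0.017 − 0.983·log₂0.983 = 0.1242.
C = 1 − 0.1242 = 0.8758 bits per channel use.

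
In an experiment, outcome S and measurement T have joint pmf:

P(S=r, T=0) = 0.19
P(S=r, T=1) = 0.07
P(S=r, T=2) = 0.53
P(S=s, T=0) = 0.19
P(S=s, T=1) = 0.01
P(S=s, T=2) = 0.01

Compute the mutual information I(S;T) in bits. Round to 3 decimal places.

Marginals: p(S) = (0.7900, 0.2100), p(T) = (0.3800, 0.0800, 0.5400).
I(S;T) = Σ p(x,y)·log₂[p(x,y)/(p(x)p(y))].
  (r,0): 0.19·log₂(0.6329) = -0.1254
  (r,1): 0.07·log₂(1.1076) = 0.0103
  (r,2): 0.53·log₂(1.2424) = 0.1659
  (s,0): 0.19·log₂(2.3810) = 0.2378
  (s,1): 0.01·log₂(0.5952) = -0.0075
  (s,2): 0.01·log₂(0.0882) = -0.0350
Sum = 0.246 bits.

0.246 bits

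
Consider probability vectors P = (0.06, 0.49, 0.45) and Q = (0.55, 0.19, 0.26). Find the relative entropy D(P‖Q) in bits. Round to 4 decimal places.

0.8341 bits

D(P‖Q) = Σ p·log₂(p/q).
  0.06·log₂(0.06/0.55) = -0.19178
  0.49·log₂(0.49/0.19) = 0.66972
  0.45·log₂(0.45/0.26) = 0.35614
D(P‖Q) = 0.8341 bits.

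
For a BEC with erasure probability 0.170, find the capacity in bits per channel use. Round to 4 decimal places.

0.8300 bits

Binary erasure channel: capacity C = 1 − ε.
C = 1 − 0.170 = 0.8300 bits per channel use.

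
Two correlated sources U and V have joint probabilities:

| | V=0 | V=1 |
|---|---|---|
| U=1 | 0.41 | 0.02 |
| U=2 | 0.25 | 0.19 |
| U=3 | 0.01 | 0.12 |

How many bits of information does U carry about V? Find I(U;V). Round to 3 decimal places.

0.313 bits

Marginals: p(U) = (0.4300, 0.4400, 0.1300), p(V) = (0.6700, 0.3300).
I(U;V) = H(U) + H(V) − H(U,V).
H(U) = 1.4274, H(V) = 0.9149, H(U,V) = 2.0290.
I(U;V) = 1.4274 + 0.9149 − 2.0290 = 0.313 bits.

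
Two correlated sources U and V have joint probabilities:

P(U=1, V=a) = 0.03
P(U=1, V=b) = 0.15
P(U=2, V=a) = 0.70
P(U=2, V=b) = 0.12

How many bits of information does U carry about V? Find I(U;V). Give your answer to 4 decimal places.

0.2320 bits

Marginals: p(U) = (0.1800, 0.8200), p(V) = (0.7300, 0.2700).
I(U;V) = Σ p(x,y)·log₂[p(x,y)/(p(x)p(y))].
  (1,a): 0.03·log₂(0.2283) = -0.06393
  (1,b): 0.15·log₂(3.0864) = 0.24389
  (2,a): 0.70·log₂(1.1694) = 0.15803
  (2,b): 0.12·log₂(0.5420) = -0.10603
Sum = 0.2320 bits.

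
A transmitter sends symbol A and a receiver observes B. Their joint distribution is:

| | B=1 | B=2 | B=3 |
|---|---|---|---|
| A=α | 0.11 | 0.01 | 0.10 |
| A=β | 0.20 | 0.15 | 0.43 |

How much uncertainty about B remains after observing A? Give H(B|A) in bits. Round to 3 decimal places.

1.387 bits

Marginals: p(A) = (0.2200, 0.7800), p(B) = (0.3100, 0.1600, 0.5300).
H(B|A) = Σ p(A) · H(B|A=·).
  A=α: p=0.2200, H(B|A=α) = 1.2197
  A=β: p=0.7800, H(B|A=β) = 1.4345
Weighted sum = 1.387 bits.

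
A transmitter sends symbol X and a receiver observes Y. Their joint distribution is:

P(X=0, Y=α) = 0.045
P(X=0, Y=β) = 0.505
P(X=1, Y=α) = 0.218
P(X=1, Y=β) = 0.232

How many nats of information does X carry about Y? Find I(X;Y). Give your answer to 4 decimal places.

0.1087 nats

Marginals: p(X) = (0.5500, 0.4500), p(Y) = (0.2630, 0.7370).
I(X;Y) = Σ p(x,y)·ln[p(x,y)/(p(x)p(y))].
  (0,α): 0.045·ln(0.3111) = -0.05254
  (0,β): 0.505·ln(1.2458) = 0.11100
  (1,α): 0.218·ln(1.8420) = 0.13317
  (1,β): 0.232·ln(0.6995) = -0.08290
Sum = 0.1087 nats.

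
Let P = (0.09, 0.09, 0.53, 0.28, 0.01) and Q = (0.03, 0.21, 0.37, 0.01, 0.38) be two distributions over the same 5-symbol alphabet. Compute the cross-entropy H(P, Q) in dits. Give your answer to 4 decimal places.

0.9911 dits

H(P,Q) = −Σ p·log₁₀ q.
  −0.09·log₁₀(0.03) = 0.13706
  −0.09·log₁₀(0.21) = 0.06100
  −0.53·log₁₀(0.37) = 0.22885
  −0.28·log₁₀(0.01) = 0.56000
  −0.01·log₁₀(0.38) = 0.00420
H(P,Q) = 0.9911 dits.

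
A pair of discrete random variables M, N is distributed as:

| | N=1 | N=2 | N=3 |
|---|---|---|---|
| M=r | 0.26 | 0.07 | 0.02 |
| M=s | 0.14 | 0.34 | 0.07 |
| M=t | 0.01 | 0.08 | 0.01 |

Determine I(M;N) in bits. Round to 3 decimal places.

Marginals: p(M) = (0.3500, 0.5500, 0.1000), p(N) = (0.4100, 0.4900, 0.1000).
I(M;N) = H(M) + H(N) − H(M,N).
H(M) = 1.3367, H(N) = 1.3639, H(M,N) = 2.5059.
I(M;N) = 1.3367 + 1.3639 − 2.5059 = 0.195 bits.

0.195 bits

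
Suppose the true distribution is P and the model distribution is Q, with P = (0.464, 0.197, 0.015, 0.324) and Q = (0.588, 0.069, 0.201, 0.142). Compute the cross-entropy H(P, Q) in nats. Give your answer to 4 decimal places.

1.4296 nats

H(P,Q) = −Σ p·ln q.
  −0.464·ln(0.588) = 0.24640
  −0.197·ln(0.069) = 0.52671
  −0.015·ln(0.201) = 0.02407
  −0.324·ln(0.142) = 0.63242
H(P,Q) = 1.4296 nats.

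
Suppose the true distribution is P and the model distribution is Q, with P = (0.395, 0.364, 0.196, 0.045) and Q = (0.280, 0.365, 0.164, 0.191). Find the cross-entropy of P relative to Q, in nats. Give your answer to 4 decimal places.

H(P,Q) = −Σ p·ln q.
  −0.395·ln(0.280) = 0.50282
  −0.364·ln(0.365) = 0.36686
  −0.196·ln(0.164) = 0.35435
  −0.045·ln(0.191) = 0.07450
H(P,Q) = 1.2985 nats.

1.2985 nats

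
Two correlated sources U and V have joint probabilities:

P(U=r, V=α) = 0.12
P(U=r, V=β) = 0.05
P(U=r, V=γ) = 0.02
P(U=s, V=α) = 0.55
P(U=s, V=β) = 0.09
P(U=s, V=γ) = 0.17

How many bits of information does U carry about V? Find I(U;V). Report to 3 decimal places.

0.023 bits

Marginals: p(U) = (0.1900, 0.8100), p(V) = (0.6700, 0.1400, 0.1900).
I(U;V) = H(U) + H(V) − H(U,V).
H(U) = 0.7015, H(V) = 1.2394, H(U,V) = 1.9177.
I(U;V) = 0.7015 + 1.2394 − 1.9177 = 0.023 bits.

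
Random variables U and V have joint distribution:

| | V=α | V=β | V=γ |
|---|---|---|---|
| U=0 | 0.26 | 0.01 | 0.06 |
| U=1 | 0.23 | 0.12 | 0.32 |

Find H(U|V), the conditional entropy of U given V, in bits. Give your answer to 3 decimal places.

Marginals: p(U) = (0.3300, 0.6700), p(V) = (0.4900, 0.1300, 0.3800).
H(U|V) = Σ p(V) · H(U|V=·).
  V=α: p=0.4900, H(U|V=α) = 0.9973
  V=β: p=0.1300, H(U|V=β) = 0.3912
  V=γ: p=0.3800, H(U|V=γ) = 0.6292
Weighted sum = 0.779 bits.

0.779 bits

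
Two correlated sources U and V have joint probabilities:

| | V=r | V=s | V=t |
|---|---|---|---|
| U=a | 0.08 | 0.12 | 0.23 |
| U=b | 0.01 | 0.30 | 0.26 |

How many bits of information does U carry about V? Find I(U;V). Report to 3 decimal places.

0.089 bits

Marginals: p(U) = (0.4300, 0.5700), p(V) = (0.0900, 0.4200, 0.4900).
I(U;V) = Σ p(x,y)·log₂[p(x,y)/(p(x)p(y))].
  (a,r): 0.08·log₂(2.0672) = 0.0838
  (a,s): 0.12·log₂(0.6645) = -0.0708
  (a,t): 0.23·log₂(1.0916) = 0.0291
  (b,r): 0.01·log₂(0.1949) = -0.0236
  (b,s): 0.30·log₂(1.2531) = 0.0977
  (b,t): 0.26·log₂(0.9309) = -0.0269
Sum = 0.089 bits.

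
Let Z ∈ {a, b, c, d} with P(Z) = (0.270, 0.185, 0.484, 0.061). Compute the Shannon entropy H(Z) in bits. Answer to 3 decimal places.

H(Z) = −Σ p·log₂ p.
  −(0.270)·log₂(0.270) = 0.5100
  −(0.185)·log₂(0.185) = 0.4504
  −(0.484)·log₂(0.484) = 0.5067
  −(0.061)·log₂(0.061) = 0.2461
Sum: 0.5100 + 0.4504 + 0.5067 + 0.2461 = 1.713 bits.

1.713 bits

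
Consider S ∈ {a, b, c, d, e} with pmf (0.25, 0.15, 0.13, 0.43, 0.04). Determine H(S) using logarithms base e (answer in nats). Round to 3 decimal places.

H(S) = −Σ p·ln p.
  −(0.25)·ln(0.25) = 0.3466
  −(0.15)·ln(0.15) = 0.2846
  −(0.13)·ln(0.13) = 0.2652
  −(0.43)·ln(0.43) = 0.3629
  −(0.04)·ln(0.04) = 0.1288
Sum: 0.3466 + 0.2846 + 0.2652 + 0.3629 + 0.1288 = 1.388 nats.

1.388 nats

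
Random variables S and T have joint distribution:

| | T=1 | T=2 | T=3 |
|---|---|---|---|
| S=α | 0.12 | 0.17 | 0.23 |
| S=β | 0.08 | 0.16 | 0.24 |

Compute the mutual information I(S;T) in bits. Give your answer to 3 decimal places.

0.005 bits

Marginals: p(S) = (0.5200, 0.4800), p(T) = (0.2000, 0.3300, 0.4700).
I(S;T) = Σ p(x,y)·log₂[p(x,y)/(p(x)p(y))].
  (α,1): 0.12·log₂(1.1538) = 0.0248
  (α,2): 0.17·log₂(0.9907) = -0.0023
  (α,3): 0.23·log₂(0.9411) = -0.0202
  (β,1): 0.08·log₂(0.8333) = -0.0210
  (β,2): 0.16·log₂(1.0101) = 0.0023
  (β,3): 0.24·log₂(1.0638) = 0.0214
Sum = 0.005 bits.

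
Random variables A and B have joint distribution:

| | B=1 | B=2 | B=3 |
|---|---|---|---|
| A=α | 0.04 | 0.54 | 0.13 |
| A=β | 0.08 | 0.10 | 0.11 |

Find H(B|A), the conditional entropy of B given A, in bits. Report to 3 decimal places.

1.154 bits

Marginals: p(A) = (0.7100, 0.2900), p(B) = (0.1200, 0.6400, 0.2400).
H(B|A) = Σ p(A) · H(B|A=·).
  A=α: p=0.7100, H(B|A=α) = 0.9826
  A=β: p=0.2900, H(B|A=β) = 1.5727
Weighted sum = 1.154 bits.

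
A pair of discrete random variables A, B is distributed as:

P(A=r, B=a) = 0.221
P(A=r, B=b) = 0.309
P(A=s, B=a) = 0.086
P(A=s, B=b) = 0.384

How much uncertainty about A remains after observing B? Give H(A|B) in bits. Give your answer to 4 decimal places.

0.9498 bits

Chain rule: H(A|B) = H(A,B) − H(B).
Marginals: p(A) = (0.5300, 0.4700), p(B) = (0.3070, 0.6930).
H(A,B) = 1.8395 bits; H(B) = 0.8897 bits.
H(A|B) = 1.8395 − 0.8897 = 0.9498 bits.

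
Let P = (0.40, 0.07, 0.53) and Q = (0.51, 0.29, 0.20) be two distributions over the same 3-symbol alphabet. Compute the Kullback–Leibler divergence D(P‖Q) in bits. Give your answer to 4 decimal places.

0.4614 bits

D(P‖Q) = Σ p·log₂(p/q).
  0.40·log₂(0.40/0.51) = -0.14020
  0.07·log₂(0.07/0.29) = -0.14354
  0.53·log₂(0.53/0.20) = 0.74518
D(P‖Q) = 0.4614 bits.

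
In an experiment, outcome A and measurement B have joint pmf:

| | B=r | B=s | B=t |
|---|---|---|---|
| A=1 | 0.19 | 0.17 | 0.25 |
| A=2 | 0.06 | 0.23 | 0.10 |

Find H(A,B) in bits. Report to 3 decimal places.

2.453 bits

H(A,B) = −Σ p(x,y)·log₂ p(x,y) over all 6 cells.
  cell (1,r): −0.19·log₂0.19 = 0.4552
  cell (1,s): −0.17·log₂0.17 = 0.4346
  cell (1,t): −0.25·log₂0.25 = 0.5000
  cell (2,r): −0.06·log₂0.06 = 0.2435
  cell (2,s): −0.23·log₂0.23 = 0.4877
  cell (2,t): −0.10·log₂0.10 = 0.3322
Sum = 2.453 bits.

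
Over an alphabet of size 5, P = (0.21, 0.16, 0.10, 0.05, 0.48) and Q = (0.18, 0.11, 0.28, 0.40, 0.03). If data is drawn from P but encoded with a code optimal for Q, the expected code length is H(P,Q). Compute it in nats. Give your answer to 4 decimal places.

2.5695 nats

H(P,Q) = −Σ p·ln q.
  −0.21·ln(0.18) = 0.36011
  −0.16·ln(0.11) = 0.35316
  −0.10·ln(0.28) = 0.12730
  −0.05·ln(0.40) = 0.04581
  −0.48·ln(0.03) = 1.68315
H(P,Q) = 2.5695 nats.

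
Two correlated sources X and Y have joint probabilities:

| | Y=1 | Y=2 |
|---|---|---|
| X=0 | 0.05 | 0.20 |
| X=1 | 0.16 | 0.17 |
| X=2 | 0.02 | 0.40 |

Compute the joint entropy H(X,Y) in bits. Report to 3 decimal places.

H(X,Y) = −Σ p(x,y)·log₂ p(x,y) over all 6 cells.
  cell (0,1): −0.05·log₂0.05 = 0.2161
  cell (0,2): −0.20·log₂0.20 = 0.4644
  cell (1,1): −0.16·log₂0.16 = 0.4230
  cell (1,2): −0.17·log₂0.17 = 0.4346
  cell (2,1): −0.02·log₂0.02 = 0.1129
  cell (2,2): −0.40·log₂0.40 = 0.5288
Sum = 2.180 bits.

2.180 bits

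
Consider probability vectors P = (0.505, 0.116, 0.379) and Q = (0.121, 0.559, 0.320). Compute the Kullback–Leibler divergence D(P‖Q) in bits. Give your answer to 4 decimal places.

D(P‖Q) = Σ p·log₂(p/q).
  0.505·log₂(0.505/0.121) = 1.04094
  0.116·log₂(0.116/0.559) = -0.26317
  0.379·log₂(0.379/0.320) = 0.09252
D(P‖Q) = 0.8703 bits.

0.8703 bits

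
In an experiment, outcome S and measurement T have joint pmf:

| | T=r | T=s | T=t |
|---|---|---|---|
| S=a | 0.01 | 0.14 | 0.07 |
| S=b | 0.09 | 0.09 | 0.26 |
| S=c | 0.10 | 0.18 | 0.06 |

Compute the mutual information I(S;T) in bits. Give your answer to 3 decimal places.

Marginals: p(S) = (0.2200, 0.4400, 0.3400), p(T) = (0.2000, 0.4100, 0.3900).
I(S;T) = H(S) + H(T) − H(S,T).
H(S) = 1.5309, H(T) = 1.5216, H(S,T) = 2.8837.
I(S;T) = 1.5309 + 1.5216 − 2.8837 = 0.169 bits.

0.169 bits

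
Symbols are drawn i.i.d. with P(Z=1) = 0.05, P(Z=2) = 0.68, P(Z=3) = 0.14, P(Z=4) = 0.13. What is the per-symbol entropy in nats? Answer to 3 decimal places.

0.953 nats

H(Z) = −Σ p·ln p.
  −(0.05)·ln(0.05) = 0.1498
  −(0.68)·ln(0.68) = 0.2623
  −(0.14)·ln(0.14) = 0.2753
  −(0.13)·ln(0.13) = 0.2652
Sum: 0.1498 + 0.2623 + 0.2753 + 0.2652 = 0.953 nats.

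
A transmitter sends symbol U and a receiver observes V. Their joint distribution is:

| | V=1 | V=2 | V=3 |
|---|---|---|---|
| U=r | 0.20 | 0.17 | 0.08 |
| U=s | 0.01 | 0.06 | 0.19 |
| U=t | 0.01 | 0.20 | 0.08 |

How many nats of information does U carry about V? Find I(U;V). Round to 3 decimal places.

0.206 nats

Marginals: p(U) = (0.4500, 0.2600, 0.2900), p(V) = (0.2200, 0.4300, 0.3500).
I(U;V) = H(U) + H(V) − H(U,V).
H(U) = 1.0686, H(V) = 1.0635, H(U,V) = 1.9256.
I(U;V) = 1.0686 + 1.0635 − 1.9256 = 0.206 nats.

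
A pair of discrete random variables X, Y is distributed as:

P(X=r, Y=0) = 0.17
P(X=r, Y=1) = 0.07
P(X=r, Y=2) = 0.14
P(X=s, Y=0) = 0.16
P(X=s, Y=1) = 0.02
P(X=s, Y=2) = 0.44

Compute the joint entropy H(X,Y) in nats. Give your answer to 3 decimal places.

H(X,Y) = −Σ p(x,y)·ln p(x,y) over all 6 cells.
  cell (r,0): −0.17·ln0.17 = 0.3012
  cell (r,1): −0.07·ln0.07 = 0.1861
  cell (r,2): −0.14·ln0.14 = 0.2753
  cell (s,0): −0.16·ln0.16 = 0.2932
  cell (s,1): −0.02·ln0.02 = 0.0782
  cell (s,2): −0.44·ln0.44 = 0.3612
Sum = 1.495 nats.

1.495 nats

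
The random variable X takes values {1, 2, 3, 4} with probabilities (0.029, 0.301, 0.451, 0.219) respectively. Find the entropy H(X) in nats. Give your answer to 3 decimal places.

H(X) = −Σ p·ln p.
  −(0.029)·ln(0.029) = 0.1027
  −(0.301)·ln(0.301) = 0.3614
  −(0.451)·ln(0.451) = 0.3591
  −(0.219)·ln(0.219) = 0.3326
Sum: 0.1027 + 0.3614 + 0.3591 + 0.3326 = 1.156 nats.

1.156 nats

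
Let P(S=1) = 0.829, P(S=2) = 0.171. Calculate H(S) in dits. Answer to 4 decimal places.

H(S) = −Σ p·log₁₀ p.
  −(0.829)·log₁₀(0.829) = 0.06752
  −(0.171)·log₁₀(0.171) = 0.13116
Sum: 0.06752 + 0.13116 = 0.1987 dits.

0.1987 dits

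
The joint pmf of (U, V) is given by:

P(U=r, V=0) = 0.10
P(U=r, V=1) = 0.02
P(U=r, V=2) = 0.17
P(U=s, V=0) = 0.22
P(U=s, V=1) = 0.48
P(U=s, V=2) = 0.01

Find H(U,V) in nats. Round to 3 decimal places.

1.341 nats

H(U,V) = −Σ p(x,y)·ln p(x,y) over all 6 cells.
  cell (r,0): −0.10·ln0.10 = 0.2303
  cell (r,1): −0.02·ln0.02 = 0.0782
  cell (r,2): −0.17·ln0.17 = 0.3012
  cell (s,0): −0.22·ln0.22 = 0.3331
  cell (s,1): −0.48·ln0.48 = 0.3523
  cell (s,2): −0.01·ln0.01 = 0.0461
Sum = 1.341 nats.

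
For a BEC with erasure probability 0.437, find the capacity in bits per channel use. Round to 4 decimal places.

Binary erasure channel: capacity C = 1 − ε.
C = 1 − 0.437 = 0.5630 bits per channel use.

0.5630 bits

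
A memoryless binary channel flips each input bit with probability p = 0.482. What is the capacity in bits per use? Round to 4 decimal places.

Binary symmetric channel: C = 1 − h₂(ε) where h₂ is the binary entropy function.
h₂(0.482) = −0.482·log₂0.482 − 0.518·log₂0.518 = 0.9991.
C = 1 − 0.9991 = 0.0009 bits per channel use.

0.0009 bits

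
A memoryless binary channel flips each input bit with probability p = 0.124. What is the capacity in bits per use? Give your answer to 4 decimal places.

0.4592 bits

Binary symmetric channel: C = 1 − h₂(ε) where h₂ is the binary entropy function.
h₂(0.124) = −0.124·log₂0.124 − 0.876·log₂0.876 = 0.5408.
C = 1 − 0.5408 = 0.4592 bits per channel use.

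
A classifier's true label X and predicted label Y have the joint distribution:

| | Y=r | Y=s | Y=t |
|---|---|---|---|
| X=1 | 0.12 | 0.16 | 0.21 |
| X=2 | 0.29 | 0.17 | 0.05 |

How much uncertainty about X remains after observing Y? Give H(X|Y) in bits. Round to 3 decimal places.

0.871 bits

Chain rule: H(X|Y) = H(X,Y) − H(Y).
Marginals: p(X) = (0.4900, 0.5100), p(Y) = (0.4100, 0.3300, 0.2600).
H(X,Y) = 2.4315 bits; H(Y) = 1.5605 bits.
H(X|Y) = 2.4315 − 1.5605 = 0.871 bits.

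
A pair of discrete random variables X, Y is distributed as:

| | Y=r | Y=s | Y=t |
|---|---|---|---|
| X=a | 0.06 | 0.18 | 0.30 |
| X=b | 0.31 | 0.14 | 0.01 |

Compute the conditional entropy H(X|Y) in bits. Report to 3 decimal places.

0.617 bits

Chain rule: H(X|Y) = H(X,Y) − H(Y).
Marginals: p(X) = (0.5400, 0.4600), p(Y) = (0.3700, 0.3200, 0.3100).
H(X,Y) = 2.1973 bits; H(Y) = 1.5806 bits.
H(X|Y) = 2.1973 − 1.5806 = 0.617 bits.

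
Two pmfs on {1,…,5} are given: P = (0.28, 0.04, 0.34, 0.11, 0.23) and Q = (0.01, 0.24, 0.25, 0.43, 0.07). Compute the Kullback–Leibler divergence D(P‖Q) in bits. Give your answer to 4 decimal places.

D(P‖Q) = Σ p·log₂(p/q).
  0.28·log₂(0.28/0.01) = 1.34606
  0.04·log₂(0.04/0.24) = -0.10340
  0.34·log₂(0.34/0.25) = 0.15083
  0.11·log₂(0.11/0.43) = -0.21635
  0.23·log₂(0.23/0.07) = 0.39473
D(P‖Q) = 1.5719 bits.

1.5719 bits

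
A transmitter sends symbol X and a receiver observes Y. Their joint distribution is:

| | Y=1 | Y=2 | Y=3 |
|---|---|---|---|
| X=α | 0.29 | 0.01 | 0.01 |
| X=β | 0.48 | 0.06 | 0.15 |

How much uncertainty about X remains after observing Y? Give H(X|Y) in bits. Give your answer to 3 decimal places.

Chain rule: H(X|Y) = H(X,Y) − H(Y).
Marginals: p(X) = (0.3100, 0.6900), p(Y) = (0.7700, 0.0700, 0.1600).
H(X,Y) = 1.8131 bits; H(Y) = 0.9819 bits.
H(X|Y) = 1.8131 − 0.9819 = 0.831 bits.

0.831 bits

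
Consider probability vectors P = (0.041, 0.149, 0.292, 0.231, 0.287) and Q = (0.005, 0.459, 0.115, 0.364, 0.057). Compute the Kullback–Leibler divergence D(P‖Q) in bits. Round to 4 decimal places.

D(P‖Q) = Σ p·log₂(p/q).
  0.041·log₂(0.041/0.005) = 0.12446
  0.149·log₂(0.149/0.459) = -0.24185
  0.292·log₂(0.292/0.115) = 0.39255
  0.231·log₂(0.231/0.364) = -0.15155
  0.287·log₂(0.287/0.057) = 0.66929
D(P‖Q) = 0.7929 bits.

0.7929 bits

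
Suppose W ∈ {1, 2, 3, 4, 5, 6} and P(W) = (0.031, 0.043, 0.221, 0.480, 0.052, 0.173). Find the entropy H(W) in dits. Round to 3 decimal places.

H(W) = −Σ p·log₁₀ p.
  −(0.031)·log₁₀(0.031) = 0.0468
  −(0.043)·log₁₀(0.043) = 0.0588
  −(0.221)·log₁₀(0.221) = 0.1449
  −(0.480)·log₁₀(0.480) = 0.1530
  −(0.052)·log₁₀(0.052) = 0.0668
  −(0.173)·log₁₀(0.173) = 0.1318
Sum: 0.0468 + 0.0588 + 0.1449 + 0.1530 + 0.0668 + 0.1318 = 0.602 dits.

0.602 dits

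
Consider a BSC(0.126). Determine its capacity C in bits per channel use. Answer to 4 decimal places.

0.4536 bits

Binary symmetric channel: C = 1 − h₂(ε) where h₂ is the binary entropy function.
h₂(0.126) = −0.126·log₂0.126 − 0.874·log₂0.874 = 0.5464.
C = 1 − 0.5464 = 0.4536 bits per channel use.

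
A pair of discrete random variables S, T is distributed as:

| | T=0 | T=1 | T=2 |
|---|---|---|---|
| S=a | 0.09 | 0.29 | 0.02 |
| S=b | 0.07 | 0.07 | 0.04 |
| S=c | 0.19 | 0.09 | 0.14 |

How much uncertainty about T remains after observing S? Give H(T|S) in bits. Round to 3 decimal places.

1.332 bits

Chain rule: H(T|S) = H(S,T) − H(S).
Marginals: p(S) = (0.4000, 0.1800, 0.4200), p(T) = (0.3500, 0.4500, 0.2000).
H(S,T) = 2.8313 bits; H(S) = 1.4997 bits.
H(T|S) = 2.8313 − 1.4997 = 1.332 bits.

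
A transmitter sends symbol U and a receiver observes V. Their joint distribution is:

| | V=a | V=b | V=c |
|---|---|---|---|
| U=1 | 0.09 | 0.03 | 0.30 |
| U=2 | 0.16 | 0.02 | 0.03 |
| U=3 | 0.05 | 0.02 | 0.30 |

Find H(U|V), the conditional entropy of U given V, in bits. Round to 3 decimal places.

Chain rule: H(U|V) = H(U,V) − H(V).
Marginals: p(U) = (0.4200, 0.2100, 0.3700), p(V) = (0.3000, 0.0700, 0.6300).
H(U,V) = 2.5232 bits; H(V) = 1.2096 bits.
H(U|V) = 2.5232 − 1.2096 = 1.314 bits.

1.314 bits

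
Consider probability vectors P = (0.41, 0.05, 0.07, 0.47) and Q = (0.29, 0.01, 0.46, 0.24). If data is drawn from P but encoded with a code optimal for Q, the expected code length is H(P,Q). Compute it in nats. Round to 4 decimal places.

1.4629 nats

H(P,Q) = −Σ p·ln q.
  −0.41·ln(0.29) = 0.50753
  −0.05·ln(0.01) = 0.23026
  −0.07·ln(0.46) = 0.05436
  −0.47·ln(0.24) = 0.67074
H(P,Q) = 1.4629 nats.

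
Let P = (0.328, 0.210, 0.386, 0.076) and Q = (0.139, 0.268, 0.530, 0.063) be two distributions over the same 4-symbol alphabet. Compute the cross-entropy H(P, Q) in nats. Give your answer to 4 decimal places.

H(P,Q) = −Σ p·ln q.
  −0.328·ln(0.139) = 0.64724
  −0.210·ln(0.268) = 0.27652
  −0.386·ln(0.530) = 0.24506
  −0.076·ln(0.063) = 0.21011
H(P,Q) = 1.3789 nats.

1.3789 nats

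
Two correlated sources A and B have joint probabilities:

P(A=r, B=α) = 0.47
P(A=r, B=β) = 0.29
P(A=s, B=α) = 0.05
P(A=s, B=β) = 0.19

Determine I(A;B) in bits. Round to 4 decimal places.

0.0927 bits

Marginals: p(A) = (0.7600, 0.2400), p(B) = (0.5200, 0.4800).
I(A;B) = Σ p(x,y)·log₂[p(x,y)/(p(x)p(y))].
  (r,α): 0.47·log₂(1.1893) = 0.11754
  (r,β): 0.29·log₂(0.7950) = -0.09601
  (s,α): 0.05·log₂(0.4006) = -0.06598
  (s,β): 0.19·log₂(1.6493) = 0.13715
Sum = 0.0927 bits.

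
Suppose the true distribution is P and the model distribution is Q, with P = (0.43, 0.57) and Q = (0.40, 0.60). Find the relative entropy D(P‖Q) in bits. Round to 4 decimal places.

D(P‖Q) = Σ p·log₂(p/q).
  0.43·log₂(0.43/0.40) = 0.04486
  0.57·log₂(0.57/0.60) = -0.04218
D(P‖Q) = 0.0027 bits.

0.0027 bits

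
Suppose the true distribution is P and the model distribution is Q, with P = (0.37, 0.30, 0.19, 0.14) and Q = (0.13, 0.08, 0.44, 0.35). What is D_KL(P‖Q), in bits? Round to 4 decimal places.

D(P‖Q) = Σ p·log₂(p/q).
  0.37·log₂(0.37/0.13) = 0.55834
  0.30·log₂(0.30/0.08) = 0.57207
  0.19·log₂(0.19/0.44) = -0.23019
  0.14·log₂(0.14/0.35) = -0.18507
D(P‖Q) = 0.7151 bits.

0.7151 bits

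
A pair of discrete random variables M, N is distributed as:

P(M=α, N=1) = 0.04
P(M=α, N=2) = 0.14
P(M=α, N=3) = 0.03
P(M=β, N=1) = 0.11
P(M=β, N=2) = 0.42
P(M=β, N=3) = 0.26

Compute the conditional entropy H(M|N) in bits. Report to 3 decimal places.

Chain rule: H(M|N) = H(M,N) − H(N).
Marginals: p(M) = (0.2100, 0.7900), p(N) = (0.1500, 0.5600, 0.2900).
H(M,N) = 2.1159 bits; H(N) = 1.3969 bits.
H(M|N) = 2.1159 − 1.3969 = 0.719 bits.

0.719 bits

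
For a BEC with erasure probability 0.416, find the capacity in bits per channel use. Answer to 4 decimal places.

Binary erasure channel: capacity C = 1 − ε.
C = 1 − 0.416 = 0.5840 bits per channel use.

0.5840 bits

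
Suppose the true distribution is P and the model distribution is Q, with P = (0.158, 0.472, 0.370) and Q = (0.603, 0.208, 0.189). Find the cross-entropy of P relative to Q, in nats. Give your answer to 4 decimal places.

H(P,Q) = −Σ p·ln q.
  −0.158·ln(0.603) = 0.07992
  −0.472·ln(0.208) = 0.74114
  −0.370·ln(0.189) = 0.61642
H(P,Q) = 1.4375 nats.

1.4375 nats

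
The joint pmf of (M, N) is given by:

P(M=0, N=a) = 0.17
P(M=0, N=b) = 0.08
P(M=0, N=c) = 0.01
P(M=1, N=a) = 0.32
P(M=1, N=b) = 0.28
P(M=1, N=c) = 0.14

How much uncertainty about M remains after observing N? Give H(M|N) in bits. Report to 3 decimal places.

Marginals: p(M) = (0.2600, 0.7400), p(N) = (0.4900, 0.3600, 0.1500).
H(M|N) = Σ p(N) · H(M|N=·).
  N=a: p=0.4900, H(M|N=a) = 0.9313
  N=b: p=0.3600, H(M|N=b) = 0.7642
  N=c: p=0.1500, H(M|N=c) = 0.3534
Weighted sum = 0.784 bits.

0.784 bits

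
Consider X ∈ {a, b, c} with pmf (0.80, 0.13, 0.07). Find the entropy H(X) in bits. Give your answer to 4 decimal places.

0.9087 bits

H(X) = −Σ p·log₂ p.
  −(0.80)·log₂(0.80) = 0.25754
  −(0.13)·log₂(0.13) = 0.38264
  −(0.07)·log₂(0.07) = 0.26856
Sum: 0.25754 + 0.38264 + 0.26856 = 0.9087 bits.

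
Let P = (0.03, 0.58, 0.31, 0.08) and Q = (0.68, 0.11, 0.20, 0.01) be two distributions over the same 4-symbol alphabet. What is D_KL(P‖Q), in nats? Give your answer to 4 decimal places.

1.1729 nats

D(P‖Q) = Σ p·ln(p/q).
  0.03·ln(0.03/0.68) = -0.09363
  0.58·ln(0.58/0.11) = 0.96428
  0.31·ln(0.31/0.20) = 0.13586
  0.08·ln(0.08/0.01) = 0.16636
D(P‖Q) = 1.1729 nats.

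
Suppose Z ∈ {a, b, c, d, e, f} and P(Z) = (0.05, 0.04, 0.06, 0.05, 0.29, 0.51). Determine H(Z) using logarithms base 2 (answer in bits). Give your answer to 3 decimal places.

1.875 bits

H(Z) = −Σ p·log₂ p.
  −(0.05)·log₂(0.05) = 0.2161
  −(0.04)·log₂(0.04) = 0.1858
  −(0.06)·log₂(0.06) = 0.2435
  −(0.05)·log₂(0.05) = 0.2161
  −(0.29)·log₂(0.29) = 0.5179
  −(0.51)·log₂(0.51) = 0.4954
Sum: 0.2161 + 0.1858 + 0.2435 + 0.2161 + 0.5179 + 0.4954 = 1.875 bits.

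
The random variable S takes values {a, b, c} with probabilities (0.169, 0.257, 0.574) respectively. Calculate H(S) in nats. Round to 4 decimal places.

H(S) = −Σ p·ln p.
  −(0.169)·ln(0.169) = 0.30046
  −(0.257)·ln(0.257) = 0.34918
  −(0.574)·ln(0.574) = 0.31864
Sum: 0.30046 + 0.34918 + 0.31864 = 0.9683 nats.

0.9683 nats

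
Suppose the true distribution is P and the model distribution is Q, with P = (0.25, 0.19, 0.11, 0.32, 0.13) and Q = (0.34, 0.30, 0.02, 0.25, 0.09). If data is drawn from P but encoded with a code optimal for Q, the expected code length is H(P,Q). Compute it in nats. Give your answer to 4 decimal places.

H(P,Q) = −Σ p·ln q.
  −0.25·ln(0.34) = 0.26970
  −0.19·ln(0.30) = 0.22875
  −0.11·ln(0.02) = 0.43032
  −0.32·ln(0.25) = 0.44361
  −0.13·ln(0.09) = 0.31303
H(P,Q) = 1.6854 nats.

1.6854 nats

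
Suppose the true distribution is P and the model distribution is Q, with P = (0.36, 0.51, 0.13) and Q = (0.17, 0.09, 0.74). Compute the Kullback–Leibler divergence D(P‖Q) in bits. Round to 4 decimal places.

1.3398 bits

D(P‖Q) = Σ p·log₂(p/q).
  0.36·log₂(0.36/0.17) = 0.38969
  0.51·log₂(0.51/0.09) = 1.27628
  0.13·log₂(0.13/0.74) = -0.32617
D(P‖Q) = 1.3398 bits.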